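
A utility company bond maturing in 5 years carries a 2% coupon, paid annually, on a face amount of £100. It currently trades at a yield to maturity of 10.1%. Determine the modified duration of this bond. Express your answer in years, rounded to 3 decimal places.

4.324 years

Periodic yield y = 0.101. First find Macaulay duration:
  t   CF        PV=CF/(1+0.101)^t    t·PV
  1         2.00         1.8165         1.8165
  2         2.00         1.6499         3.2998
  3         2.00         1.4985         4.4956
  4         2.00         1.3611         5.4443
  5       102.00        63.0469       315.2344
  Σ                     69.3729       330.2906
P = 69.3729; Macaulay duration = 330.2906 / 69.3729 = 4.76109 years.
Modified duration = D_Mac / (1 + y) = 4.76109 / 1.101 = 4.32433 years.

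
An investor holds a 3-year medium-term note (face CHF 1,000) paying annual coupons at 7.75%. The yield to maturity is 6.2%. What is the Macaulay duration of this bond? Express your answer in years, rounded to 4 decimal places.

Periodic yield y = 0.062. Discount each cash flow and weight by its year:
  t   CF        PV=CF/(1+0.062)^t    t·PV
  1        77.50        72.9755        72.9755
  2        77.50        68.7152       137.4304
  3     1,077.50       899.5882     2,698.7645
  Σ                  1,041.2789     2,909.1703
Price P = Σ PV = 1,041.2789.
Macaulay duration = Σ(t·PV) / P = 2,909.1703 / 1,041.2789 = 2.79384 years.

2.7938 years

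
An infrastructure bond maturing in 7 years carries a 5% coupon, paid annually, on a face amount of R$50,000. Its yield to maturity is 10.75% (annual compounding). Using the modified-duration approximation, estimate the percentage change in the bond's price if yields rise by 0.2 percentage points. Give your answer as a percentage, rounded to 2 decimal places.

Periodic yield y = 0.1075. Modified duration first:
  t   CF        PV=CF/(1+0.1075)^t    t·PV
  1     2,500.00     2,257.3363     2,257.3363
  2     2,500.00     2,038.2269     4,076.4539
  3     2,500.00     1,840.3855     5,521.1565
  4     2,500.00     1,661.7476     6,646.9905
  5     2,500.00     1,500.4493     7,502.2467
  6     2,500.00     1,354.8075     8,128.8451
  7    52,500.00    25,689.3526   179,825.4680
  Σ                 36,342.3058   213,958.4970
P = 36,342.3058; D_Mac = 5.88731 yrs; D_mod = 5.88731/(1+0.1075) = 5.31586 yrs.
ΔP/P ≈ -D_mod · Δy = -5.31586 × (+0.002) = -0.010632 = -1.0632%.

-1.06%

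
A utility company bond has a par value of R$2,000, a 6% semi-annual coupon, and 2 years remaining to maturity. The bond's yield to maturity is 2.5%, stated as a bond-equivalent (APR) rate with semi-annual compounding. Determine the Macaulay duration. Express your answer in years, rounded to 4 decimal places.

Periodic yield y = 0.0125. Discount each cash flow and weight by its period:
  t   CF        PV=CF/(1+0.0125)^t    t·PV
  1        60.00        59.2593        59.2593
  2        60.00        58.5277       117.0553
  3        60.00        57.8051       173.4153
  4     2,060.00     1,960.1400     7,840.5600
  Σ                  2,135.7320     8,190.2899
Price P = Σ PV = 2,135.7320.
Macaulay duration = Σ(t·PV) / P = 8,190.2899 / 2,135.7320 = 3.83489 half-year periods.
In years: 3.83489 / 2 = 1.91744 years.

1.9174 years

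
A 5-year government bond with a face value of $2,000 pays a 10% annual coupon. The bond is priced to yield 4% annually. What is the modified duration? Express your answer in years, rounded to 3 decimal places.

Periodic yield y = 0.04. First find Macaulay duration:
  t   CF        PV=CF/(1+0.04)^t    t·PV
  1       200.00       192.3077       192.3077
  2       200.00       184.9112       369.8225
  3       200.00       177.7993       533.3978
  4       200.00       170.9608       683.8434
  5     2,200.00     1,808.2396     9,041.1982
  Σ                  2,534.2187    10,820.5695
P = 2,534.2187; Macaulay duration = 10,820.5695 / 2,534.2187 = 4.26979 years.
Modified duration = D_Mac / (1 + y) = 4.26979 / 1.04 = 4.10556 years.

4.106 years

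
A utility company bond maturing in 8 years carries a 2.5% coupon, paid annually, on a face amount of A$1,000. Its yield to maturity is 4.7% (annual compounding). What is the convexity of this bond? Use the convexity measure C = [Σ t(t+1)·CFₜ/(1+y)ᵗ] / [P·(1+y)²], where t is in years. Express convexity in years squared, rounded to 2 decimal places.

57.95

With y = 0.047:
  t   CF        PV=CF/(1+0.047)^t    t·PV        t(t+1)·PV
  1        25.00        23.8777        23.8777          47.7555
  2        25.00        22.8059        45.6117         136.8352
  3        25.00        21.7821        65.3463         261.3853
  4        25.00        20.8043        83.2172         416.0862
  5        25.00        19.8704        99.3520         596.1120
  6        25.00        18.9784       113.8705         797.0934
  7        25.00        18.1265       126.8853       1,015.0823
  8     1,025.00       709.8236     5,678.5885      51,107.2965
  Σ                    856.0689     6,236.7493      54,377.6465
P = 856.0689.
Convexity = Σ t(t+1)·PV / [P·(1+y)²] = 54,377.6465 / (856.0689 × 1.096209) = 57.94532.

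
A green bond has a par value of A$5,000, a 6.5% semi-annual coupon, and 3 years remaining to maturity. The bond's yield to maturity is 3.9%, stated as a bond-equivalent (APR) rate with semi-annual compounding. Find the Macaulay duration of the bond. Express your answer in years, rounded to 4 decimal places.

2.7828 years

Periodic yield y = 0.0195. Discount each cash flow and weight by its period:
  t   CF        PV=CF/(1+0.0195)^t    t·PV
  1       162.50       159.3919       159.3919
  2       162.50       156.3432       312.6863
  3       162.50       153.3528       460.0584
  4       162.50       150.4196       601.6784
  5       162.50       147.5425       737.7126
  6     5,162.50     4,597.6582    27,585.9493
  Σ                  5,364.7082    29,857.4770
Price P = Σ PV = 5,364.7082.
Macaulay duration = Σ(t·PV) / P = 29,857.4770 / 5,364.7082 = 5.56554 half-year periods.
In years: 5.56554 / 2 = 2.78277 years.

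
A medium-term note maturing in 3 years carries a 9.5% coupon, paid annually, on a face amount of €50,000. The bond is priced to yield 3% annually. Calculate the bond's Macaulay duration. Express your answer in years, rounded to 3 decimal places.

2.769 years

Periodic yield y = 0.03. Discount each cash flow and weight by its year:
  t   CF        PV=CF/(1+0.03)^t    t·PV
  1     4,750.00     4,611.6505     4,611.6505
  2     4,750.00     4,477.3306     8,954.6611
  3    54,750.00    50,104.0058   150,312.0175
  Σ                 59,192.9869   163,878.3292
Price P = Σ PV = 59,192.9869.
Macaulay duration = Σ(t·PV) / P = 163,878.3292 / 59,192.9869 = 2.76854 years.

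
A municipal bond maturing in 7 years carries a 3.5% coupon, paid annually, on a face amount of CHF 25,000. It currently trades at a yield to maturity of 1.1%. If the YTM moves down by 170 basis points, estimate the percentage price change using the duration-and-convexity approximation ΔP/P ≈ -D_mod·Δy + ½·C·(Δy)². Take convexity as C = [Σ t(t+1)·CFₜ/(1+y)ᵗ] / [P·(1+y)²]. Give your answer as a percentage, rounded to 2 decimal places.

With y = 0.011:
  t   CF        PV=CF/(1+0.011)^t    t·PV        t(t+1)·PV
  1       875.00       865.4797       865.4797       1,730.9594
  2       875.00       856.0630     1,712.1261       5,136.3782
  3       875.00       846.7488     2,540.2464      10,160.9855
  4       875.00       837.5359     3,350.1436      16,750.7180
  5       875.00       828.4232     4,142.1162      24,852.6973
  6       875.00       819.4097     4,916.4584      34,415.2089
  7    25,875.00    23,967.4742   167,772.3197   1,342,178.5576
  Σ                 29,021.1347   185,298.8901   1,435,225.5049
P = 29,021.1347; D_Mac = 6.38496 yrs; D_mod = 6.31549 yrs; C = 48.38419.
Duration effect: -6.31549 × (-0.017) = +0.107363
Convexity effect: 0.5 × 48.38419 × (-0.017)² = +0.0069915
ΔP/P ≈ +0.107363 + 0.0069915 = +0.114355 = +11.4355%.

+11.44%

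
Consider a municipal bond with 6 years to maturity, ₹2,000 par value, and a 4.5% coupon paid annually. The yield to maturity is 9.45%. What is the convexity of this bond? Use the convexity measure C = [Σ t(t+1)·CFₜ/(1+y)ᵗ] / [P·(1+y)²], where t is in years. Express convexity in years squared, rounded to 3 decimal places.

29.651

With y = 0.0945:
  t   CF        PV=CF/(1+0.0945)^t    t·PV        t(t+1)·PV
  1        90.00        82.2293        82.2293         164.4587
  2        90.00        75.1296       150.2592         450.7775
  3        90.00        68.6428       205.9285         823.7140
  4        90.00        62.7162       250.8646       1,254.3232
  5        90.00        57.3012       286.5060       1,719.0359
  6     2,090.00     1,215.7708     7,294.6245      51,062.3715
  Σ                  1,561.7898     8,270.4121      55,474.6807
P = 1,561.7898.
Convexity = Σ t(t+1)·PV / [P·(1+y)²] = 55,474.6807 / (1,561.7898 × 1.197930) = 29.65109.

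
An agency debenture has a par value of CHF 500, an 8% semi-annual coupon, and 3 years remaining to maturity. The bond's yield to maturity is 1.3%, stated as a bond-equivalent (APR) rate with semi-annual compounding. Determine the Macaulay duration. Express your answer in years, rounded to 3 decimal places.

Periodic yield y = 0.0065. Discount each cash flow and weight by its period:
  t   CF        PV=CF/(1+0.0065)^t    t·PV
  1        20.00        19.8708        19.8708
  2        20.00        19.7425        39.4850
  3        20.00        19.6150        58.8450
  4        20.00        19.4883        77.9534
  5        20.00        19.3625        96.8124
  6       520.00       500.1735     3,001.0409
  Σ                    598.2527     3,294.0076
Price P = Σ PV = 598.2527.
Macaulay duration = Σ(t·PV) / P = 3,294.0076 / 598.2527 = 5.50605 half-year periods.
In years: 5.50605 / 2 = 2.75302 years.

2.753 years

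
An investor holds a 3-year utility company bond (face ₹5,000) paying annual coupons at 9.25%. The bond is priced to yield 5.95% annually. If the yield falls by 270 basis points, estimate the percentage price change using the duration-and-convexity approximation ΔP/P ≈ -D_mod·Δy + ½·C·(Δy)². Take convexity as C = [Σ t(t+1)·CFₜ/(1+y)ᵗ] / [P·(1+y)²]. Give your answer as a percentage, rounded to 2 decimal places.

With y = 0.0595:
  t   CF        PV=CF/(1+0.0595)^t    t·PV        t(t+1)·PV
  1       462.50       436.5267       436.5267         873.0533
  2       462.50       412.0120       824.0239       2,472.0717
  3     5,462.50     4,592.9167    13,778.7500      55,115.0001
  Σ                  5,441.4553    15,039.3006      58,460.1252
P = 5,441.4553; D_Mac = 2.76384 yrs; D_mod = 2.60862 yrs; C = 9.57068.
Duration effect: -2.60862 × (-0.027) = +0.070433
Convexity effect: 0.5 × 9.57068 × (-0.027)² = +0.0034885
ΔP/P ≈ +0.070433 + 0.0034885 = +0.073921 = +7.3921%.

+7.39%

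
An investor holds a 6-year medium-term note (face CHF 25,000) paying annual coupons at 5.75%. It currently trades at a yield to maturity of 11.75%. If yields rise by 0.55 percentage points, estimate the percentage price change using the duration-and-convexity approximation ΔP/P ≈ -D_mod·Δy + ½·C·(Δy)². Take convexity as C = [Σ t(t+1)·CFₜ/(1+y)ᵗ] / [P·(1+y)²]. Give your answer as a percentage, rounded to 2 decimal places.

-2.47%

With y = 0.1175:
  t   CF        PV=CF/(1+0.1175)^t    t·PV        t(t+1)·PV
  1     1,437.50     1,286.3535     1,286.3535       2,572.7069
  2     1,437.50     1,151.0993     2,302.1986       6,906.5958
  3     1,437.50     1,030.0665     3,090.1995      12,360.7979
  4     1,437.50       921.7597     3,687.0389      18,435.1944
  5     1,437.50       824.8409     4,124.2046      24,745.2274
  6    26,437.50    13,574.8548    81,449.1290     570,143.9028
  Σ                 18,788.9747    95,939.1240     635,164.4252
P = 18,788.9747; D_Mac = 5.10614 yrs; D_mod = 4.56925 yrs; C = 27.06999.
Duration effect: -4.56925 × (+0.0055) = -0.025131
Convexity effect: 0.5 × 27.06999 × (0.0055)² = +0.0004094
ΔP/P ≈ -0.025131 + 0.0004094 = -0.024721 = -2.4721%.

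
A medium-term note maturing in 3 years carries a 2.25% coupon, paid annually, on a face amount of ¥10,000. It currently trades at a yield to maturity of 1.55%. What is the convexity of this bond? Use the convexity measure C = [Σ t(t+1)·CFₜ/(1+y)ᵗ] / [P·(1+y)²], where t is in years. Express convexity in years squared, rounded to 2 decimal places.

11.30

With y = 0.0155:
  t   CF        PV=CF/(1+0.0155)^t    t·PV        t(t+1)·PV
  1       225.00       221.5657       221.5657         443.1315
  2       225.00       218.1839       436.3678       1,309.1033
  3    10,225.00     9,763.9047    29,291.7142     117,166.8568
  Σ                 10,203.6543    29,949.6477     118,919.0916
P = 10,203.6543.
Convexity = Σ t(t+1)·PV / [P·(1+y)²] = 118,919.0916 / (10,203.6543 × 1.031240) = 11.30150.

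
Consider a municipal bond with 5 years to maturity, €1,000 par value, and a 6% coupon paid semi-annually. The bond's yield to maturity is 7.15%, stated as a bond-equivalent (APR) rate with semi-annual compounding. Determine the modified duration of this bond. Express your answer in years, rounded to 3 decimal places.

4.224 years

Periodic yield y = 0.03575. First find Macaulay duration:
  t   CF        PV=CF/(1+0.03575)^t    t·PV
  1        30.00        28.9645        28.9645
  2        30.00        27.9648        55.9296
  3        30.00        26.9995        80.9986
  4        30.00        26.0676       104.2705
  5        30.00        25.1679       125.8394
  6        30.00        24.2992       145.7951
  7        30.00        23.4605       164.2233
  8        30.00        22.6507       181.2056
  9        30.00        21.8689       196.8200
  10    1,030.00       724.9162     7,249.1620
  Σ                    952.3598     8,333.2086
P = 952.3598; Macaulay duration = 8,333.2086 / 952.3598 = 8.75006 half-year periods = 4.37503 years.
Modified duration = D_Mac / (1 + y) = 4.37503 / 1.03575 = 4.22402 years.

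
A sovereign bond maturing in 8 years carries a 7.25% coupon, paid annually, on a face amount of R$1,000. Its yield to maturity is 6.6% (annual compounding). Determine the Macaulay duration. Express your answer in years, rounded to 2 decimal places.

Periodic yield y = 0.066. Discount each cash flow and weight by its year:
  t   CF        PV=CF/(1+0.066)^t    t·PV
  1        72.50        68.0113        68.0113
  2        72.50        63.8004       127.6009
  3        72.50        59.8503       179.5509
  4        72.50        56.1448       224.5790
  5        72.50        52.6686       263.3431
  6        72.50        49.4077       296.4463
  7        72.50        46.3487       324.4409
  8     1,072.50       643.1906     5,145.5245
  Σ                  1,039.4224     6,629.4969
Price P = Σ PV = 1,039.4224.
Macaulay duration = Σ(t·PV) / P = 6,629.4969 / 1,039.4224 = 6.37806 years.

6.38 years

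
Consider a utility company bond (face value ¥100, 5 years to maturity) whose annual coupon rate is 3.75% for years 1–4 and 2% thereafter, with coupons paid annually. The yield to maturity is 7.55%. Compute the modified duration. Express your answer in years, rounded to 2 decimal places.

4.29 years

Periodic yield y = 0.0755. First find Macaulay duration:
  t   CF        PV=CF/(1+0.0755)^t    t·PV
  1         3.75         3.4868         3.4868
  2         3.75         3.2420         6.4840
  3         3.75         3.0144         9.0432
  4         3.75         2.8028        11.2111
  5       102.00        70.8840       354.4199
  Σ                     83.4299       384.6449
P = 83.4299; Macaulay duration = 384.6449 / 83.4299 = 4.61040 years.
Modified duration = D_Mac / (1 + y) = 4.61040 / 1.0755 = 4.28675 years.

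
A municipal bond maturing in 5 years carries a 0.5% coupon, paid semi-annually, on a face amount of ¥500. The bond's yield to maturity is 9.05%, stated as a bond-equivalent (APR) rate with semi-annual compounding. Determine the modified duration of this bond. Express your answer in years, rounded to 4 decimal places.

4.7141 years

Periodic yield y = 0.04525. First find Macaulay duration:
  t   CF        PV=CF/(1+0.04525)^t    t·PV
  1         1.25         1.1959         1.1959
  2         1.25         1.1441         2.2882
  3         1.25         1.0946         3.2838
  4         1.25         1.0472         4.1888
  5         1.25         1.0019         5.0093
  6         1.25         0.9585         5.7510
  7         1.25         0.9170         6.4190
  8         1.25         0.8773         7.0184
  9         1.25         0.8393         7.5539
  10      501.25       321.9976     3,219.9759
  Σ                    331.0734     3,262.6842
P = 331.0734; Macaulay duration = 3,262.6842 / 331.0734 = 9.85487 half-year periods = 4.92743 years.
Modified duration = D_Mac / (1 + y) = 4.92743 / 1.04525 = 4.71412 years.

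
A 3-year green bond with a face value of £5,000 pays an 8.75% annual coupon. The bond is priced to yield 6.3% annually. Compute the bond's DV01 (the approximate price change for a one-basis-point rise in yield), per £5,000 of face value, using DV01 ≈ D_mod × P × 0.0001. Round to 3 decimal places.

Periodic yield y = 0.063.
  t   CF        PV=CF/(1+0.063)^t    t·PV
  1       437.50       411.5710       411.5710
  2       437.50       387.1788       774.3575
  3     5,437.50     4,526.8852    13,580.6555
  Σ                  5,325.6349    14,766.5840
P = 5,325.6349; D_Mac = 2.77274 yrs; D_mod = 2.60841 yrs.
DV01 ≈ 2.60841 × 5,325.6349 × 0.0001 = 1.389142.

£1.389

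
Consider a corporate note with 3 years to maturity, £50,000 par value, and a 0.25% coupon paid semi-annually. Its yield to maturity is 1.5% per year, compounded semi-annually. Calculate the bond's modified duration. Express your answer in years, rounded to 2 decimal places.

2.97 years

Periodic yield y = 0.0075. First find Macaulay duration:
  t   CF        PV=CF/(1+0.0075)^t    t·PV
  1        62.50        62.0347        62.0347
  2        62.50        61.5729       123.1459
  3        62.50        61.1146       183.3437
  4        62.50        60.6596       242.6385
  5        62.50        60.2081       301.0404
  6    50,062.50    47,867.6608   287,205.9646
  Σ                 48,173.2507   288,118.1679
P = 48,173.2507; Macaulay duration = 288,118.1679 / 48,173.2507 = 5.98087 half-year periods = 2.99044 years.
Modified duration = D_Mac / (1 + y) = 2.99044 / 1.0075 = 2.96818 years.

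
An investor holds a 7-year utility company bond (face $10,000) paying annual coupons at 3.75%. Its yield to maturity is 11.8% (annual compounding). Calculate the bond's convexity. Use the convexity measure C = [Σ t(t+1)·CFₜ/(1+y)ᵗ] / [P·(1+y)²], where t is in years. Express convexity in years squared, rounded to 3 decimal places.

With y = 0.118:
  t   CF        PV=CF/(1+0.118)^t    t·PV        t(t+1)·PV
  1       375.00       335.4204       335.4204         670.8408
  2       375.00       300.0182       600.0365       1,800.1094
  3       375.00       268.3526       805.0579       3,220.2316
  4       375.00       240.0292       960.1167       4,800.5837
  5       375.00       214.6952     1,073.4758       6,440.8547
  6       375.00       192.0350     1,152.2102       8,065.4711
  7    10,375.00     4,752.2084    33,265.4590     266,123.6722
  Σ                  6,302.7591    38,191.7765     291,121.7635
P = 6,302.7591.
Convexity = Σ t(t+1)·PV / [P·(1+y)²] = 291,121.7635 / (6,302.7591 × 1.249924) = 36.95391.

36.954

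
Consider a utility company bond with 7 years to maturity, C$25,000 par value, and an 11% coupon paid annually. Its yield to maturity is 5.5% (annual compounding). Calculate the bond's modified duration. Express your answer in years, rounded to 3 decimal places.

Periodic yield y = 0.055. First find Macaulay duration:
  t   CF        PV=CF/(1+0.055)^t    t·PV
  1     2,750.00     2,606.6351     2,606.6351
  2     2,750.00     2,470.7441     4,941.4883
  3     2,750.00     2,341.9376     7,025.8127
  4     2,750.00     2,219.8460     8,879.3842
  5     2,750.00     2,104.1195    10,520.5974
  6     2,750.00     1,994.4260    11,966.5562
  7    27,750.00    19,076.3714   133,534.6001
  Σ                 32,814.0798   179,475.0739
P = 32,814.0798; Macaulay duration = 179,475.0739 / 32,814.0798 = 5.46945 years.
Modified duration = D_Mac / (1 + y) = 5.46945 / 1.055 = 5.18432 years.

5.184 years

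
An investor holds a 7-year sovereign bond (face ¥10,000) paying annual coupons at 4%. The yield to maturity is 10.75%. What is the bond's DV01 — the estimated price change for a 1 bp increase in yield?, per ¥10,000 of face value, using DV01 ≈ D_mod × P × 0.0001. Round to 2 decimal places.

Periodic yield y = 0.1075.
  t   CF        PV=CF/(1+0.1075)^t    t·PV
  1       400.00       361.1738       361.1738
  2       400.00       326.1163       652.2326
  3       400.00       294.4617       883.3850
  4       400.00       265.8796     1,063.5185
  5       400.00       240.0719     1,200.3595
  6       400.00       216.7692     1,300.6152
  7    10,400.00     5,088.9384    35,622.5689
  Σ                  6,793.4109    41,083.8535
P = 6,793.4109; D_Mac = 6.04760 yrs; D_mod = 5.46059 yrs.
DV01 ≈ 5.46059 × 6,793.4109 × 0.0001 = 3.709603.

¥3.71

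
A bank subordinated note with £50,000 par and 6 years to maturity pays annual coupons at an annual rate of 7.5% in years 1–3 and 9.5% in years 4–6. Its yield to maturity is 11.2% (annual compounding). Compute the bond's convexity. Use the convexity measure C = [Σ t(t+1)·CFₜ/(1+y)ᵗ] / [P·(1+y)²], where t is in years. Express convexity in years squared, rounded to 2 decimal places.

26.10

With y = 0.112:
  t   CF        PV=CF/(1+0.112)^t    t·PV        t(t+1)·PV
  1     3,750.00     3,372.3022     3,372.3022       6,744.6043
  2     3,750.00     3,032.6458     6,065.2917      18,195.8750
  3     3,750.00     2,727.1995     8,181.5985      32,726.3938
  4     4,750.00     3,106.5222    12,426.0888      62,130.4439
  5     4,750.00     2,793.6351    13,968.1753      83,809.0520
  6    54,750.00    28,957.1223   173,742.7337   1,216,199.1357
  Σ                 43,989.4270   217,756.1900   1,419,805.5046
P = 43,989.4270.
Convexity = Σ t(t+1)·PV / [P·(1+y)²] = 1,419,805.5046 / (43,989.4270 × 1.236544) = 26.10183.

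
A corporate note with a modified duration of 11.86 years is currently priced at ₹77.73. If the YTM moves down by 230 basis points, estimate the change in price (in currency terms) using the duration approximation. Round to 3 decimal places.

Duration approximation: ΔP/P ≈ -D_mod · Δy = -11.86 × (-0.023) = +0.272780.
ΔP ≈ 77.73 × (+0.272780) = +21.2031894.

+₹21.203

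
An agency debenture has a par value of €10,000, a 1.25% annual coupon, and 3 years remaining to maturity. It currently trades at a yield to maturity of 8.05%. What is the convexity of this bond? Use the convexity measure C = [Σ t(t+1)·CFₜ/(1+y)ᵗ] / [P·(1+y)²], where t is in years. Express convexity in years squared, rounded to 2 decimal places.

10.09

With y = 0.0805:
  t   CF        PV=CF/(1+0.0805)^t    t·PV        t(t+1)·PV
  1       125.00       115.6872       115.6872         231.3744
  2       125.00       107.0682       214.1364         642.4092
  3    10,125.00     8,026.3985    24,079.1955      96,316.7820
  Σ                  8,249.1539    24,409.0191      97,190.5656
P = 8,249.1539.
Convexity = Σ t(t+1)·PV / [P·(1+y)²] = 97,190.5656 / (8,249.1539 × 1.167480) = 10.09172.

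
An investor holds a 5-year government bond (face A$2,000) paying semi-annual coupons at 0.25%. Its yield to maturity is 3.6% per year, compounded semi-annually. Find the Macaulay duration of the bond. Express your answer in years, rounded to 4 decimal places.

Periodic yield y = 0.018. Discount each cash flow and weight by its period:
  t   CF        PV=CF/(1+0.018)^t    t·PV
  1         2.50         2.4558         2.4558
  2         2.50         2.4124         4.8247
  3         2.50         2.3697         7.1092
  4         2.50         2.3278         9.3113
  5         2.50         2.2867        11.4333
  6         2.50         2.2462        13.4774
  7         2.50         2.2065        15.4456
  8         2.50         2.1675        17.3399
  9         2.50         2.1292        19.1625
  10    2,002.50     1,675.3083    16,753.0832
  Σ                  1,695.9101    16,853.6428
Price P = Σ PV = 1,695.9101.
Macaulay duration = Σ(t·PV) / P = 16,853.6428 / 1,695.9101 = 9.93782 half-year periods.
In years: 9.93782 / 2 = 4.96891 years.

4.9689 years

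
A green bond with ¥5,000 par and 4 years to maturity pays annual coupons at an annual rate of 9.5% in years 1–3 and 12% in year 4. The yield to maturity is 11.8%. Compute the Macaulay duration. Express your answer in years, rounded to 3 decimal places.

3.498 years

Periodic yield y = 0.118. Discount each cash flow and weight by its year:
  t   CF        PV=CF/(1+0.118)^t    t·PV
  1       475.00       424.8658       424.8658
  2       475.00       380.0231       760.0462
  3       475.00       339.9133     1,019.7400
  4     5,600.00     3,584.4359    14,337.7434
  Σ                  4,729.2381    16,542.3955
Price P = Σ PV = 4,729.2381.
Macaulay duration = Σ(t·PV) / P = 16,542.3955 / 4,729.2381 = 3.49790 years.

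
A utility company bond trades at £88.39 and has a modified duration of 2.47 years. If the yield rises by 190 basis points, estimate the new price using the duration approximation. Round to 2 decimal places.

£84.24

Duration approximation: ΔP/P ≈ -D_mod · Δy = -2.47 × (+0.019) = -0.046930.
New price ≈ 88.39 × (1 - 0.046930) = 84.2418573.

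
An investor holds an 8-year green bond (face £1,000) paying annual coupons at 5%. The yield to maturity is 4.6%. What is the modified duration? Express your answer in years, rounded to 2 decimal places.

Periodic yield y = 0.046. First find Macaulay duration:
  t   CF        PV=CF/(1+0.046)^t    t·PV
  1        50.00        47.8011        47.8011
  2        50.00        45.6990        91.3980
  3        50.00        43.6893       131.0679
  4        50.00        41.7680       167.0718
  5        50.00        39.9311       199.6556
  6        50.00        38.1751       229.0504
  7        50.00        36.4962       255.4737
  8     1,050.00       732.7162     5,861.7300
  Σ                  1,026.2761     6,983.2486
P = 1,026.2761; Macaulay duration = 6,983.2486 / 1,026.2761 = 6.80445 years.
Modified duration = D_Mac / (1 + y) = 6.80445 / 1.046 = 6.50521 years.

6.51 years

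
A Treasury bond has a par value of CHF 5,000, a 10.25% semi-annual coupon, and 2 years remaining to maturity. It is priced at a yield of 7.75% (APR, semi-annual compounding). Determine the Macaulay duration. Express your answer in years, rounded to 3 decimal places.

Periodic yield y = 0.03875. Discount each cash flow and weight by its period:
  t   CF        PV=CF/(1+0.03875)^t    t·PV
  1       256.25       246.6907       246.6907
  2       256.25       237.4881       474.9761
  3       256.25       228.6287       685.8861
  4     5,256.25     4,514.7309    18,058.9235
  Σ                  5,227.5384    19,466.4765
Price P = Σ PV = 5,227.5384.
Macaulay duration = Σ(t·PV) / P = 19,466.4765 / 5,227.5384 = 3.72383 half-year periods.
In years: 3.72383 / 2 = 1.86192 years.

1.862 years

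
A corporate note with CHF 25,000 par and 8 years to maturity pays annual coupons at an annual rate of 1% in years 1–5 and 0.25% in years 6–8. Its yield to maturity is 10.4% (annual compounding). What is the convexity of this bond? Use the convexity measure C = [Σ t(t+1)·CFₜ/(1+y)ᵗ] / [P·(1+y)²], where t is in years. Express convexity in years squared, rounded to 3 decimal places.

With y = 0.104:
  t   CF        PV=CF/(1+0.104)^t    t·PV        t(t+1)·PV
  1       250.00       226.4493       226.4493         452.8986
  2       250.00       205.1171       410.2342       1,230.7026
  3       250.00       185.7945       557.3834       2,229.5337
  4       250.00       168.2921       673.1684       3,365.8419
  5       250.00       152.4385       762.1925       4,573.1547
  6        62.50        34.5196       207.1175       1,449.8226
  7        62.50        31.2677       218.8742       1,750.9935
  8    25,062.50    11,357.2138    90,857.7107     817,719.3961
  Σ                 12,361.0926    93,913.1301     832,772.3437
P = 12,361.0926.
Convexity = Σ t(t+1)·PV / [P·(1+y)²] = 832,772.3437 / (12,361.0926 × 1.218816) = 55.27532.

55.275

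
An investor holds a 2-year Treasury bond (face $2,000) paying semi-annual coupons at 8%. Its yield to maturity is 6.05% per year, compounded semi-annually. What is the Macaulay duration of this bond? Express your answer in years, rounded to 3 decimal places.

Periodic yield y = 0.03025. Discount each cash flow and weight by its period:
  t   CF        PV=CF/(1+0.03025)^t    t·PV
  1        80.00        77.6511        77.6511
  2        80.00        75.3711       150.7422
  3        80.00        73.1580       219.4741
  4     2,080.00     1,846.2599     7,385.0397
  Σ                  2,072.4401     7,832.9071
Price P = Σ PV = 2,072.4401.
Macaulay duration = Σ(t·PV) / P = 7,832.9071 / 2,072.4401 = 3.77956 half-year periods.
In years: 3.77956 / 2 = 1.88978 years.

1.890 years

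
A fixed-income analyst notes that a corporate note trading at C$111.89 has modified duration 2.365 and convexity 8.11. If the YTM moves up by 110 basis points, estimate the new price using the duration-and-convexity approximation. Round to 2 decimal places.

C$109.03

Duration effect: -D_mod·Δy = -2.365 × (+0.011) = -0.026015
Convexity effect: ½·C·(Δy)² = 0.5 × 8.11 × (0.011)² = +0.000490655
ΔP/P ≈ -0.026015 + 0.000490655 = -0.025524345
New price ≈ 111.89 × (1 - 0.025524345) = 109.03408103795.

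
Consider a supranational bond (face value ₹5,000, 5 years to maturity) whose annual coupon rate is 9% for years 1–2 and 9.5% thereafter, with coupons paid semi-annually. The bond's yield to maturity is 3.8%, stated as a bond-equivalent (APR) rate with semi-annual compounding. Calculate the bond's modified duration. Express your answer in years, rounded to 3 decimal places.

4.150 years

Periodic yield y = 0.019. First find Macaulay duration:
  t   CF        PV=CF/(1+0.019)^t    t·PV
  1       225.00       220.8047       220.8047
  2       225.00       216.6876       433.3753
  3       225.00       212.6473       637.9420
  4       225.00       208.6824       834.7295
  5       237.50       216.1686     1,080.8432
  6       237.50       212.1380     1,272.8281
  7       237.50       208.1826     1,457.2779
  8       237.50       204.3008     1,634.4067
  9       237.50       200.4915     1,804.4235
  10    5,237.50     4,338.9255    43,389.2553
  Σ                  6,239.0292    52,765.8862
P = 6,239.0292; Macaulay duration = 52,765.8862 / 6,239.0292 = 8.45739 half-year periods = 4.22869 years.
Modified duration = D_Mac / (1 + y) = 4.22869 / 1.019 = 4.14985 years.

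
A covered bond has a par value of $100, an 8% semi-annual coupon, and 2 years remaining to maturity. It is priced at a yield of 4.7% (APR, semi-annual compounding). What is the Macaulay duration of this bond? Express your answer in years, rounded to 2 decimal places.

1.89 years

Periodic yield y = 0.0235. Discount each cash flow and weight by its period:
  t   CF        PV=CF/(1+0.0235)^t    t·PV
  1         4.00         3.9082         3.9082
  2         4.00         3.8184         7.6369
  3         4.00         3.7308        11.1923
  4       104.00        94.7724       379.0897
  Σ                    106.2298       401.8269
Price P = Σ PV = 106.2298.
Macaulay duration = Σ(t·PV) / P = 401.8269 / 106.2298 = 3.78262 half-year periods.
In years: 3.78262 / 2 = 1.89131 years.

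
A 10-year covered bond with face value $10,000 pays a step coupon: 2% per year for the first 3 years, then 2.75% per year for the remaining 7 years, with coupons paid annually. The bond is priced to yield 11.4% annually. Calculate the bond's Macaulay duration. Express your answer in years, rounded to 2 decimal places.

8.53 years

Periodic yield y = 0.114. Discount each cash flow and weight by its year:
  t   CF        PV=CF/(1+0.114)^t    t·PV
  1       200.00       179.5332       179.5332
  2       200.00       161.1609       322.3217
  3       200.00       144.6686       434.0059
  4       275.00       178.5632       714.2528
  5       275.00       160.2901       801.4506
  6       275.00       143.8870       863.3220
  7       275.00       129.1625       904.1373
  8       275.00       115.9448       927.5582
  9       275.00       104.0797       936.7172
  10   10,275.00     3,490.8398    34,908.3983
  Σ                  4,808.1298    40,991.6972
Price P = Σ PV = 4,808.1298.
Macaulay duration = Σ(t·PV) / P = 40,991.6972 / 4,808.1298 = 8.52550 years.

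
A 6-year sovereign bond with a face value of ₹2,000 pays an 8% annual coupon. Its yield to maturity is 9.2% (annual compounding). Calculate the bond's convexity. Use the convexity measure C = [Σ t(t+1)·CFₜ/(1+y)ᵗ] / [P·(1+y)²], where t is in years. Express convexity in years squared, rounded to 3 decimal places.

With y = 0.092:
  t   CF        PV=CF/(1+0.092)^t    t·PV        t(t+1)·PV
  1       160.00       146.5201       146.5201         293.0403
  2       160.00       134.1760       268.3519         805.0558
  3       160.00       122.8718       368.6153       1,474.4611
  4       160.00       112.5199       450.0797       2,250.3985
  5       160.00       103.0402       515.2011       3,091.2067
  6     2,160.00     1,273.8489     7,643.0935      53,501.6544
  Σ                  1,892.9769     9,391.8616      61,415.8167
P = 1,892.9769.
Convexity = Σ t(t+1)·PV / [P·(1+y)²] = 61,415.8167 / (1,892.9769 × 1.192464) = 27.20756.

27.208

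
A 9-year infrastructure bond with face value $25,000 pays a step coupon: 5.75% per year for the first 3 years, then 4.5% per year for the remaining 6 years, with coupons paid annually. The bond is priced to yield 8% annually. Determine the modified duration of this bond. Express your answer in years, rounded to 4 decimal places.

6.6323 years

Periodic yield y = 0.08. First find Macaulay duration:
  t   CF        PV=CF/(1+0.08)^t    t·PV
  1     1,437.50     1,331.0185     1,331.0185
  2     1,437.50     1,232.4246     2,464.8491
  3     1,437.50     1,141.1338     3,423.4015
  4     1,125.00       826.9086     3,307.6343
  5     1,125.00       765.6561     3,828.2805
  6     1,125.00       708.9408     4,253.6450
  7     1,125.00       656.4267     4,594.9869
  8     1,125.00       607.8025     4,862.4200
  9    26,125.00    13,069.0043   117,621.0384
  Σ                 20,339.3159   145,687.2742
P = 20,339.3159; Macaulay duration = 145,687.2742 / 20,339.3159 = 7.16284 years.
Modified duration = D_Mac / (1 + y) = 7.16284 / 1.08 = 6.63226 years.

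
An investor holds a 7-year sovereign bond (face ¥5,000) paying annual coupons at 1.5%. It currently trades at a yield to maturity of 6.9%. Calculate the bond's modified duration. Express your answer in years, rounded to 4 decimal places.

6.1981 years

Periodic yield y = 0.069. First find Macaulay duration:
  t   CF        PV=CF/(1+0.069)^t    t·PV
  1        75.00        70.1590        70.1590
  2        75.00        65.6305       131.2610
  3        75.00        61.3943       184.1829
  4        75.00        57.4315       229.7261
  5        75.00        53.7245       268.6227
  6        75.00        50.2568       301.5409
  7     5,075.00     3,181.2083    22,268.4583
  Σ                  3,539.8051    23,453.9511
P = 3,539.8051; Macaulay duration = 23,453.9511 / 3,539.8051 = 6.62577 years.
Modified duration = D_Mac / (1 + y) = 6.62577 / 1.069 = 6.19811 years.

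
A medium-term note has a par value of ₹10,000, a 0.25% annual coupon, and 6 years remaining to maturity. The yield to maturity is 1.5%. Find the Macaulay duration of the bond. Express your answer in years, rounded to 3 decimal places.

5.961 years

Periodic yield y = 0.015. Discount each cash flow and weight by its year:
  t   CF        PV=CF/(1+0.015)^t    t·PV
  1        25.00        24.6305        24.6305
  2        25.00        24.2665        48.5331
  3        25.00        23.9079        71.7238
  4        25.00        23.5546        94.2184
  5        25.00        23.2065       116.0325
  6    10,025.00     9,168.2855    55,009.7129
  Σ                  9,287.8516    55,364.8512
Price P = Σ PV = 9,287.8516.
Macaulay duration = Σ(t·PV) / P = 55,364.8512 / 9,287.8516 = 5.96100 years.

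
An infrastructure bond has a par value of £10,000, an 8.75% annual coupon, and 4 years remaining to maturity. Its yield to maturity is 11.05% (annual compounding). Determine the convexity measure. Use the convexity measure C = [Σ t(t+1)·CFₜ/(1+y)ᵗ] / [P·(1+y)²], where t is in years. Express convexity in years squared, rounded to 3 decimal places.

13.666

With y = 0.1105:
  t   CF        PV=CF/(1+0.1105)^t    t·PV        t(t+1)·PV
  1       875.00       787.9334       787.9334       1,575.8667
  2       875.00       709.5303     1,419.0605       4,257.1816
  3       875.00       638.9287     1,916.7860       7,667.1438
  4    10,875.00     7,150.8063    28,603.2252     143,016.1260
  Σ                  9,287.1986    32,727.0051     156,516.3182
P = 9,287.1986.
Convexity = Σ t(t+1)·PV / [P·(1+y)²] = 156,516.3182 / (9,287.1986 × 1.233210) = 13.66589.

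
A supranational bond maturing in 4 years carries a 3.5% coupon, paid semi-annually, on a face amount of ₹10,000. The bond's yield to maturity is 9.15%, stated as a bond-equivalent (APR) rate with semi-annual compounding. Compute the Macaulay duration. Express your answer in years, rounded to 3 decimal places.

3.736 years

Periodic yield y = 0.04575. Discount each cash flow and weight by its period:
  t   CF        PV=CF/(1+0.04575)^t    t·PV
  1       175.00       167.3440       167.3440
  2       175.00       160.0230       320.0459
  3       175.00       153.0222       459.0666
  4       175.00       146.3277       585.3108
  5       175.00       139.9261       699.6304
  6       175.00       133.8045       802.8272
  7       175.00       127.9508       895.6555
  8    10,175.00     7,113.9602    56,911.6817
  Σ                  8,142.3585    60,841.5621
Price P = Σ PV = 8,142.3585.
Macaulay duration = Σ(t·PV) / P = 60,841.5621 / 8,142.3585 = 7.47223 half-year periods.
In years: 7.47223 / 2 = 3.73611 years.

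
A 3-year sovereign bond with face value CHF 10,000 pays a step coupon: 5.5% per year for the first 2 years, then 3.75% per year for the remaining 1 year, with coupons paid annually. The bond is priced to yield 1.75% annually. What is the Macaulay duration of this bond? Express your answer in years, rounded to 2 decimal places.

2.85 years

Periodic yield y = 0.0175. Discount each cash flow and weight by its year:
  t   CF        PV=CF/(1+0.0175)^t    t·PV
  1       550.00       540.5405       540.5405
  2       550.00       531.2438     1,062.4875
  3    10,375.00     9,848.8348    29,546.5043
  Σ                 10,920.6191    31,149.5324
Price P = Σ PV = 10,920.6191.
Macaulay duration = Σ(t·PV) / P = 31,149.5324 / 10,920.6191 = 2.85236 years.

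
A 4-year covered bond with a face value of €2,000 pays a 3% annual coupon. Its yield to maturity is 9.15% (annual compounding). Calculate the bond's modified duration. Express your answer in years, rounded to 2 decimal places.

Periodic yield y = 0.0915. First find Macaulay duration:
  t   CF        PV=CF/(1+0.0915)^t    t·PV
  1        60.00        54.9702        54.9702
  2        60.00        50.3621       100.7242
  3        60.00        46.1403       138.4208
  4     2,060.00     1,451.3503     5,805.4014
  Σ                  1,602.8229     6,099.5166
P = 1,602.8229; Macaulay duration = 6,099.5166 / 1,602.8229 = 3.80548 years.
Modified duration = D_Mac / (1 + y) = 3.80548 / 1.0915 = 3.48647 years.

3.49 years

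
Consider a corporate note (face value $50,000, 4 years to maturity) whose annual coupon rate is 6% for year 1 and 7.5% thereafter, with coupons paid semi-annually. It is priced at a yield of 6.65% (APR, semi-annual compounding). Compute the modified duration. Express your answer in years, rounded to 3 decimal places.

Periodic yield y = 0.03325. First find Macaulay duration:
  t   CF        PV=CF/(1+0.03325)^t    t·PV
  1     1,500.00     1,451.7300     1,451.7300
  2     1,500.00     1,405.0133     2,810.0266
  3     1,875.00     1,699.7499     5,099.2498
  4     1,875.00     1,645.0519     6,580.2078
  5     1,875.00     1,592.1142     7,960.5708
  6     1,875.00     1,540.8799     9,245.2794
  7     1,875.00     1,491.2944    10,439.0605
  8    51,875.00    39,931.4240   319,451.3921
  Σ                 50,757.2576   363,037.5169
P = 50,757.2576; Macaulay duration = 363,037.5169 / 50,757.2576 = 7.15243 half-year periods = 3.57621 years.
Modified duration = D_Mac / (1 + y) = 3.57621 / 1.03325 = 3.46113 years.

3.461 years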